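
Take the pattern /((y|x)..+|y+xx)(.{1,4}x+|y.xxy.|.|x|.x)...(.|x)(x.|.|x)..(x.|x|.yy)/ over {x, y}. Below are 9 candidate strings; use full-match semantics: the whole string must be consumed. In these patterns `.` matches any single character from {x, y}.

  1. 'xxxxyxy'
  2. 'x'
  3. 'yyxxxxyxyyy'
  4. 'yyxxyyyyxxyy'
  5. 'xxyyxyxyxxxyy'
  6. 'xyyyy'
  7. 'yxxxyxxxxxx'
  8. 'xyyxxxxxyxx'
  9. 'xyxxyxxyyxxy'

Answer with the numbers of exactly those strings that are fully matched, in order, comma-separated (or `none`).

none

1. 'xxxxyxy' → no match
2. 'x' → no match
3. 'yyxxxxyxyyy' → no match
4. 'yyxxyyyyxxyy' → no match
5 → no match
6. 'xyyyy' → no match
7. 'yxxxyxxxxxx' → no match
8. 'xyyxxxxxyxx' → no match
9. 'xyxxyxxyyxxy' → no match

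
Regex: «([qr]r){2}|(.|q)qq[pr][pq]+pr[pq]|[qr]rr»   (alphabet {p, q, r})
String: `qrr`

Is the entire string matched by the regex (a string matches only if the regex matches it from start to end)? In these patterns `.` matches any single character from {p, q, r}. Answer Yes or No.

Yes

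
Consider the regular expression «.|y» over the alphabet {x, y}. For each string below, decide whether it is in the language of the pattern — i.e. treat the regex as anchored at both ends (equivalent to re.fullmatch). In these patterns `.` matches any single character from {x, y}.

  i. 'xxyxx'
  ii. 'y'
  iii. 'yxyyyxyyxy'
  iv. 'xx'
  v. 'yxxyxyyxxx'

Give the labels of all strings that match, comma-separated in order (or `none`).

i. 'xxyxx' → no match
ii. 'y' → match
iii. 'yxyyyxyyxy' → no match
iv. 'xx' → no match
v. 'yxxyxyyxxx' → no match

ii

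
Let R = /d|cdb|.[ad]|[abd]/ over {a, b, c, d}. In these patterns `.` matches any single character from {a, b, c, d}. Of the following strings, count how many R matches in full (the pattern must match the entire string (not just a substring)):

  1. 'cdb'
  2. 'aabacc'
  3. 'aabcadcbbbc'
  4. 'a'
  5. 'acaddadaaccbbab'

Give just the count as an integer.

1. 'cdb' → match
2. 'aabacc' → no match
3. 'aabcadcbbbc' → no match
4. 'a' → match
5 → no match
Total matched: 2

2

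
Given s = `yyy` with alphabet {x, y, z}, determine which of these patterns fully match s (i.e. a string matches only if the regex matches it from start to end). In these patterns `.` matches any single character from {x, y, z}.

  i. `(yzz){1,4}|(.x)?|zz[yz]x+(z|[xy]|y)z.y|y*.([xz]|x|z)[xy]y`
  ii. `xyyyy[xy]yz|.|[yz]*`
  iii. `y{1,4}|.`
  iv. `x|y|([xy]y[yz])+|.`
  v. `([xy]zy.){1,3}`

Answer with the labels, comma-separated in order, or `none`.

i → no match
ii → match
iii → match
iv → match
v → no match

ii, iii, iv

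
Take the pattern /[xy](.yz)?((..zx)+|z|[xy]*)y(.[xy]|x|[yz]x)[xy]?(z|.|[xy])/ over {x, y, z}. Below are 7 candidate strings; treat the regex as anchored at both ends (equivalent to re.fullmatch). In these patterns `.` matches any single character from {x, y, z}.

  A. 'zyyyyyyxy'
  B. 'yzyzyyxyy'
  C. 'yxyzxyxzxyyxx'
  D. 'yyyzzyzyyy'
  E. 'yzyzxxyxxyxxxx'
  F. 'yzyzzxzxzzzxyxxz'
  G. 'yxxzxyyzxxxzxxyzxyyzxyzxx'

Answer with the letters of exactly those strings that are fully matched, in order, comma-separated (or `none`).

A → no match
B → match
C → match
D → match
E → match
F → match
G → match

B, C, D, E, F, G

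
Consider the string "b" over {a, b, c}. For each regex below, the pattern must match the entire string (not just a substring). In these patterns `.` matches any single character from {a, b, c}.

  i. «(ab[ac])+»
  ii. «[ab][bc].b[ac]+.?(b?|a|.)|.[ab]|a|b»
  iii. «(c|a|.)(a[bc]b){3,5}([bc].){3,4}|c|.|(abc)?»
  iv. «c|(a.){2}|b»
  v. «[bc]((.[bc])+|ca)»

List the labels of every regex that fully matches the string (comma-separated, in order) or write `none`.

ii, iii, iv

i → no match — must start with "ab"
ii → match
iii → match
iv → match
v → no match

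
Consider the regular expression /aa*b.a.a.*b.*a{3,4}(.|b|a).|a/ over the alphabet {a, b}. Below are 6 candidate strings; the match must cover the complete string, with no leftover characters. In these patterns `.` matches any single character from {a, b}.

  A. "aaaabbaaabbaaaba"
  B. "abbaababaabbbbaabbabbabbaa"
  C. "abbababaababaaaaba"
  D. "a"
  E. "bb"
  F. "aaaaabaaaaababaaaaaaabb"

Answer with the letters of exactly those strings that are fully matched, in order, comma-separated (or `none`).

A → match
B → no match
C → match
D → match
E → no match — must start with "a"
F → match

A, C, D, F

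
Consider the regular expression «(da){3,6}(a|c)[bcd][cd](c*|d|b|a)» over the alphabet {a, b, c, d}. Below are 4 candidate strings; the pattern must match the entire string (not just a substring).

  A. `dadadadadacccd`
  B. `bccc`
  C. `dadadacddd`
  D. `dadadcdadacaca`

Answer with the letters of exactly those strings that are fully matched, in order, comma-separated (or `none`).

A → match
B → no match — must start with `da`
C → match
D → no match

A, C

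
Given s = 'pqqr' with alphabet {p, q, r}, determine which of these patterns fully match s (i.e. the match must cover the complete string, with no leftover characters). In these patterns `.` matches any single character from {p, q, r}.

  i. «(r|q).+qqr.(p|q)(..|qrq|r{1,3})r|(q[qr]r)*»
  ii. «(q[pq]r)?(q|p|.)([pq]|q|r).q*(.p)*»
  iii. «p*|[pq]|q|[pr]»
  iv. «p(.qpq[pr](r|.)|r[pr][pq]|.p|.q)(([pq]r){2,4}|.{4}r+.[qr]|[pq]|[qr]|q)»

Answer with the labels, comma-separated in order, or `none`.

iv

i → no match
ii → no match
iii → no match
iv → match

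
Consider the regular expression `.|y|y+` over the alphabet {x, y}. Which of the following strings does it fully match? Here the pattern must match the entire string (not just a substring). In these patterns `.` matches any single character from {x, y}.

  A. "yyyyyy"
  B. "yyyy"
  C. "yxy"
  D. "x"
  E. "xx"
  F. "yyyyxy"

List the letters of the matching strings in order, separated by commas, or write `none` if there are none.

A → match
B → match
C → no match
D → match
E → no match
F → no match

A, B, D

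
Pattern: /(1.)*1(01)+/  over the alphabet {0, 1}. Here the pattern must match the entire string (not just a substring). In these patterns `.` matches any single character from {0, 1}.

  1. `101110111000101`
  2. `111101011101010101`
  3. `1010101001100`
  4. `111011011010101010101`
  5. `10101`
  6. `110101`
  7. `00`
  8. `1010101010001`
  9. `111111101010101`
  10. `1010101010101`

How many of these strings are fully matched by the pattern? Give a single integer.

1 → no match
2 → no match
3 → no match — must end with `01`
4 → no match
5 → match
6 → no match
7 → no match — must end with `01`
8 → no match
9 → match
10 → match
Total matched: 3

3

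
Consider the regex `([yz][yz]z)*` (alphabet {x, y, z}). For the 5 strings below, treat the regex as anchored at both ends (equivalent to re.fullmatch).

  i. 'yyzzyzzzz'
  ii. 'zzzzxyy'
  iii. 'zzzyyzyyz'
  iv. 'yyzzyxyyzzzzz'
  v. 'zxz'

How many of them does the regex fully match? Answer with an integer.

i → match
ii → no match
iii → match
iv → no match
v → no match
Total matched: 2

2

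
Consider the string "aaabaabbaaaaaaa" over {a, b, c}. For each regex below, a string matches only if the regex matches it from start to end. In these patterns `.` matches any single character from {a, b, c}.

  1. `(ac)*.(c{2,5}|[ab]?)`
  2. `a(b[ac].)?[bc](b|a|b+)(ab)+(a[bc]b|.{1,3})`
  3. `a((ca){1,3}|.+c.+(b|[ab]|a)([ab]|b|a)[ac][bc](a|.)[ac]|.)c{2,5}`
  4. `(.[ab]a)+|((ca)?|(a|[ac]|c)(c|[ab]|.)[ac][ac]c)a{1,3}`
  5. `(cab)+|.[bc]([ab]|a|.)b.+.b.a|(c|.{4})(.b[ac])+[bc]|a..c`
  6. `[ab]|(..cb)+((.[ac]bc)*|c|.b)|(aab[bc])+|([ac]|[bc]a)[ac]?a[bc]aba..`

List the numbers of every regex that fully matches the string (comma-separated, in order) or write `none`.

1 → no match
2 → no match
3 → no match — must end with "c"
4 → match
5 → no match
6 → no match

4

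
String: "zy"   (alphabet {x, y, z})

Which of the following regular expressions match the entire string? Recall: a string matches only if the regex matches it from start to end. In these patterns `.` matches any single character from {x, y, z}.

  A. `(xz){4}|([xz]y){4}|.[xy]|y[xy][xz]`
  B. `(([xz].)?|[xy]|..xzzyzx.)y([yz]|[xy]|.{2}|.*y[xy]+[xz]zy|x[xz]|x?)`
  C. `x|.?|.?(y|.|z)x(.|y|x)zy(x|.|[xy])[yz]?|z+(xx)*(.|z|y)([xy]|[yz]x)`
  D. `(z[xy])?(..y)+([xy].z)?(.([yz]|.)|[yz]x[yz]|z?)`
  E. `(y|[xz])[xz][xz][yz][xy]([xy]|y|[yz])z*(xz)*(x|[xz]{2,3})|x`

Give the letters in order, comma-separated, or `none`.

A → match
B → no match
C → no match
D → no match
E → no match

A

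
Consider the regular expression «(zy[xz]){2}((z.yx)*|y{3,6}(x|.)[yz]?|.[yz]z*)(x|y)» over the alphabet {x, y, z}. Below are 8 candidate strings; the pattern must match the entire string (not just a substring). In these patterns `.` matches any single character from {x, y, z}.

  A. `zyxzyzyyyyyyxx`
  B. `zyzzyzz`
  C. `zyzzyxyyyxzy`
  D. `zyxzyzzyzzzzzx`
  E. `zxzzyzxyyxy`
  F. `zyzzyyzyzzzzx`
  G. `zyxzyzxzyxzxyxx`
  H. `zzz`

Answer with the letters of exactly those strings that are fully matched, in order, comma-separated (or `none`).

A, C, D

A → match
B → no match
C → match
D → match
E → no match — must start with `zy`
F → no match
G → no match
H → no match — must start with `zy`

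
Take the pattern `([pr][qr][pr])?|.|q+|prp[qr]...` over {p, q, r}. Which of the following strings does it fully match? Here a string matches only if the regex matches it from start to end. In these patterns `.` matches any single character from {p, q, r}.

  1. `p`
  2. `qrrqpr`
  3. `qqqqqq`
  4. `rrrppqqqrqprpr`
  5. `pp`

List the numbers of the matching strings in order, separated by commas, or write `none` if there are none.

1, 3

1. `p` → match
2. `qrrqpr` → no match
3. `qqqqqq` → match
4 → no match
5. `pp` → no match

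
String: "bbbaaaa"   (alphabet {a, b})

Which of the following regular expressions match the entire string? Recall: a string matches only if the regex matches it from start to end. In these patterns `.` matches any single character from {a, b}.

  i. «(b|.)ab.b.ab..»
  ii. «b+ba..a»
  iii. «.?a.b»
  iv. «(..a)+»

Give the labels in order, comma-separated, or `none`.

i → no match
ii → match
iii → no match — must end with "b"
iv → no match

ii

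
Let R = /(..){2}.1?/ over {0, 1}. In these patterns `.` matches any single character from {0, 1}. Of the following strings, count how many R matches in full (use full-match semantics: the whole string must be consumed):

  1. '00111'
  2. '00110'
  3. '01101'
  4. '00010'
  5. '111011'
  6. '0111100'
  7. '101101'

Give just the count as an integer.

1 → match
2 → match
3 → match
4 → match
5 → match
6 → no match
7 → match
Total matched: 6

6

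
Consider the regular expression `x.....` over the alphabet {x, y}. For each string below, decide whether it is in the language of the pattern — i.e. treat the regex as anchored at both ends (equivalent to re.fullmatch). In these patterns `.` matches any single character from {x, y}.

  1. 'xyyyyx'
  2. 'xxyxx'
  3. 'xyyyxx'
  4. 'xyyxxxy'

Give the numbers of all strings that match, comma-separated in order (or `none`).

1 → match
2 → no match
3 → match
4 → no match

1, 3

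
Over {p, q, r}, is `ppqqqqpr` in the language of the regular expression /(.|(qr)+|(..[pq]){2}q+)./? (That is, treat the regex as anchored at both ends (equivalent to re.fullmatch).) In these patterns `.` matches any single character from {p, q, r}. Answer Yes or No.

No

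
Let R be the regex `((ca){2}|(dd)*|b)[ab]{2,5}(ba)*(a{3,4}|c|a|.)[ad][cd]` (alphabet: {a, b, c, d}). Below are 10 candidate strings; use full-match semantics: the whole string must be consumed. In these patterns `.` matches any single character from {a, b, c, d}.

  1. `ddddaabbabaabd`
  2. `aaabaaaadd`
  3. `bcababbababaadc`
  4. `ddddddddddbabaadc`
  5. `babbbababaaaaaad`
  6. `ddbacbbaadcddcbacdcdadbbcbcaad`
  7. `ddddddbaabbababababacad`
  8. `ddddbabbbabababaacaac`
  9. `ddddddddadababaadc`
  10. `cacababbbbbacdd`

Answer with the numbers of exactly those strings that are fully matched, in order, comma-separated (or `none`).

2, 4, 5, 7

1 → no match
2 → match
3 → no match
4 → match
5 → match
6 → no match
7 → match
8 → no match
9 → no match
10 → no match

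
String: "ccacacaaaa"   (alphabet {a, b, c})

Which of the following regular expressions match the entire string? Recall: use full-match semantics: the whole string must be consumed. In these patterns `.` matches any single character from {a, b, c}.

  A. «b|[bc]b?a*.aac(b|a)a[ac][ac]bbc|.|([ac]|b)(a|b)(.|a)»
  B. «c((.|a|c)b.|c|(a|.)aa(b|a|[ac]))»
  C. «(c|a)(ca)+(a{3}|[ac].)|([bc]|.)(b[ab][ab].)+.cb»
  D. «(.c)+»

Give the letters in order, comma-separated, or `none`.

A → no match
B → no match
C → match
D → no match — must end with "c"

C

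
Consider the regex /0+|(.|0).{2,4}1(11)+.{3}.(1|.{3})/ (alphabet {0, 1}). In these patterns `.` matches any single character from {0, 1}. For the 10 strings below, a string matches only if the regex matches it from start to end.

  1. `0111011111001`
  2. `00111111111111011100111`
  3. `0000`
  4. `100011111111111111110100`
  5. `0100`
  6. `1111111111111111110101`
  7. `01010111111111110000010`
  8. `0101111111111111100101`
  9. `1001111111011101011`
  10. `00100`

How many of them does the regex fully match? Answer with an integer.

1 → match
2 → no match
3. `0000` → match
4 → match
5. `0100` → no match
6 → match
7 → match
8 → match
9 → no match
10. `00100` → no match
Total matched: 6

6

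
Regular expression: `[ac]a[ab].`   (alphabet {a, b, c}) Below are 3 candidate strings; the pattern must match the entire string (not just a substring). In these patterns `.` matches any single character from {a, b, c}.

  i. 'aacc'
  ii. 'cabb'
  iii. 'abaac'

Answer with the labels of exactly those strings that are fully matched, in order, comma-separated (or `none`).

ii

i → no match
ii → match
iii → no match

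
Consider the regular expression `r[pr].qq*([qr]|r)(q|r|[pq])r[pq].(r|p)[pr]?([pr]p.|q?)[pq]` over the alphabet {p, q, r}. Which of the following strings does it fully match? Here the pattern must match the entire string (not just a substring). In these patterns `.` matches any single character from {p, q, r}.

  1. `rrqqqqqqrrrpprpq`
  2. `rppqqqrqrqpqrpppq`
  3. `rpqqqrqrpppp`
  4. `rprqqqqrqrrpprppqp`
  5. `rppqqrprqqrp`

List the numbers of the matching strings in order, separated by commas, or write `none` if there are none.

1 → match
2 → no match
3 → match
4 → no match
5 → match

1, 3, 5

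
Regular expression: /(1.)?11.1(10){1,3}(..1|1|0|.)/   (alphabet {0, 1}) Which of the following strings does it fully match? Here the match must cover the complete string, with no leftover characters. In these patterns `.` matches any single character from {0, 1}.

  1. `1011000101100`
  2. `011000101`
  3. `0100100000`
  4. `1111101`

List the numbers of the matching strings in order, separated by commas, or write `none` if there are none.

1 → no match
2. `011000101` → no match
3. `0100100000` → no match
4. `1111101` → match

4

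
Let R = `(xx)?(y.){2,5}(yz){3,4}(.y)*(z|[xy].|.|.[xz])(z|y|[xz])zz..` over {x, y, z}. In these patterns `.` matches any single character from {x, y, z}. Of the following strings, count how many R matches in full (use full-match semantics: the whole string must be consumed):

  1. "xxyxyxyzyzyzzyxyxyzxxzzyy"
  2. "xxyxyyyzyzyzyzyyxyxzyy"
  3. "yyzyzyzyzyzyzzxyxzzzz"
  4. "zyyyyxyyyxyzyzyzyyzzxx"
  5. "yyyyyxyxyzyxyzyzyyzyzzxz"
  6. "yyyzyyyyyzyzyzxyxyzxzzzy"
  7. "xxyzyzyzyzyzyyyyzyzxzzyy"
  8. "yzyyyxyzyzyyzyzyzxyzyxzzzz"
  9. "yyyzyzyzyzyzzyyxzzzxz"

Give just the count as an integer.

1 → match
2 → no match
3 → no match
4 → no match
5 → no match
6 → match
7 → match
8 → no match
9 → match
Total matched: 4

4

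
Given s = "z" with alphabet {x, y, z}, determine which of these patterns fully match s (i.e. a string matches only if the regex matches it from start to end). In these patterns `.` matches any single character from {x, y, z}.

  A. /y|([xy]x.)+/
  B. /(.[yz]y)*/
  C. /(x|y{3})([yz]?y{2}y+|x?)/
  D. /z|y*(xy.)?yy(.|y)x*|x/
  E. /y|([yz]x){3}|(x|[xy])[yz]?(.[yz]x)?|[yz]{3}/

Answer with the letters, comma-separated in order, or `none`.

A → no match
B → no match
C → no match
D → match
E → no match

D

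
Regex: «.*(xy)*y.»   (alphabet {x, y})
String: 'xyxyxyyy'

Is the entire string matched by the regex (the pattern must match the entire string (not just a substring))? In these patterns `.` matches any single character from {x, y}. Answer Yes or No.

Yes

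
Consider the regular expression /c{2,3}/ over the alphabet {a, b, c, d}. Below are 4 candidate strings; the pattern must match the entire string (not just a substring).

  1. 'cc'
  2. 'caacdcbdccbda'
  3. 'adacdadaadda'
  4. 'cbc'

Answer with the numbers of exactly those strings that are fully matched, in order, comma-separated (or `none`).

1. 'cc' → match
2 → no match — must end with 'c'
3. 'adacdadaadda' → no match — must start with 'c'
4. 'cbc' → no match

1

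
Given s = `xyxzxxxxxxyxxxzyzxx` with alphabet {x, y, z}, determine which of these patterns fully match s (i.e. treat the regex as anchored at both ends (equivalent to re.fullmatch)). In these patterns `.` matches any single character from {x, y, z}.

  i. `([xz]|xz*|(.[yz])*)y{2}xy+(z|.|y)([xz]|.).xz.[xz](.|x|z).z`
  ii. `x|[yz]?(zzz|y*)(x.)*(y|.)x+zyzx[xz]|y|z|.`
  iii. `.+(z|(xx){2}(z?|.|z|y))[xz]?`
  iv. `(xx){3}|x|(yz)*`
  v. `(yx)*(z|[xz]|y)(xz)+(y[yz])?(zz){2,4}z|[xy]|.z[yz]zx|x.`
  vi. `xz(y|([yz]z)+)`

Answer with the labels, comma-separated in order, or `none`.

i → no match — must end with `z`
ii → match
iii → no match
iv → no match
v → no match
vi → no match — must start with `xz`

ii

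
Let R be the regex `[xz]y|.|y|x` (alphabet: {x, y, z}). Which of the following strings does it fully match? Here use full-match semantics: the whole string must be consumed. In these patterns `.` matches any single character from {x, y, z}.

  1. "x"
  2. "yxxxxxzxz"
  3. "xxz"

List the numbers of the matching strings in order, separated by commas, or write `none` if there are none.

1

1 → match
2 → no match
3 → no match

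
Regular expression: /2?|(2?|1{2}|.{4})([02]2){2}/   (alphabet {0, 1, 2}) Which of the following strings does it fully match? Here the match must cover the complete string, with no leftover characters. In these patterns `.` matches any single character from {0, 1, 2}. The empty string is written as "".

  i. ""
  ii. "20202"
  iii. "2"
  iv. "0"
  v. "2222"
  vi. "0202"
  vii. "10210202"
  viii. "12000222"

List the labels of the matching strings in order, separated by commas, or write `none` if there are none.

i, ii, iii, v, vi, vii, viii

i → match
ii → match
iii → match
iv → no match
v → match
vi → match
vii → match
viii → match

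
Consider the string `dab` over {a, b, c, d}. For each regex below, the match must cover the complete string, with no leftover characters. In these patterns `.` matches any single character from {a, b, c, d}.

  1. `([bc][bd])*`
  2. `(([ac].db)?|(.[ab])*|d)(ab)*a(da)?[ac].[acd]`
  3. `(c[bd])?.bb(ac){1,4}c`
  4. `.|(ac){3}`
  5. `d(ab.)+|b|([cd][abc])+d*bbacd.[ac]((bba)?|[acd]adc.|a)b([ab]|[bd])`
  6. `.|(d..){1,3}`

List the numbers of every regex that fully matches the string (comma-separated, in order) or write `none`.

1 → no match
2 → no match
3 → no match — must end with `acc`
4 → no match
5 → no match
6 → match

6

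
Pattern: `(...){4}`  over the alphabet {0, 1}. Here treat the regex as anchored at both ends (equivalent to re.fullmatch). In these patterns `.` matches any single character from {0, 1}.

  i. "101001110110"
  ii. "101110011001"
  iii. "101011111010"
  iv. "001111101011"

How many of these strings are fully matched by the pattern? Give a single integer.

4

i → match
ii → match
iii → match
iv → match
Total matched: 4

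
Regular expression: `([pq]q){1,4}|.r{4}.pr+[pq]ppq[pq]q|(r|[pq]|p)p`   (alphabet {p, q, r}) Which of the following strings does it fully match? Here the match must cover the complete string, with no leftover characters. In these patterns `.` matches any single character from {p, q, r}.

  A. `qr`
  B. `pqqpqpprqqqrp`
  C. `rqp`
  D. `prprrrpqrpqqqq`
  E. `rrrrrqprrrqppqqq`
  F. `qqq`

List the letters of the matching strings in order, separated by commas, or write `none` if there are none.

E

A → no match
B → no match
C → no match
D → no match
E → match
F → no match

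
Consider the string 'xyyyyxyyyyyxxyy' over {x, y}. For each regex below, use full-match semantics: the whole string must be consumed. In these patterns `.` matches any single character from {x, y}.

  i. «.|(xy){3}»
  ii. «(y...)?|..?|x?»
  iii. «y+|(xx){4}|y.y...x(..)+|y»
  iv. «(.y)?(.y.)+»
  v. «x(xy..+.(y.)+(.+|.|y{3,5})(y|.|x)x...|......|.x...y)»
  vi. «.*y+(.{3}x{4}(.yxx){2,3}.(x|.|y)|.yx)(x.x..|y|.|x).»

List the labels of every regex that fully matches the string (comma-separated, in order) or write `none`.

i → no match
ii → no match
iii → no match
iv → match
v → no match
vi → no match

iv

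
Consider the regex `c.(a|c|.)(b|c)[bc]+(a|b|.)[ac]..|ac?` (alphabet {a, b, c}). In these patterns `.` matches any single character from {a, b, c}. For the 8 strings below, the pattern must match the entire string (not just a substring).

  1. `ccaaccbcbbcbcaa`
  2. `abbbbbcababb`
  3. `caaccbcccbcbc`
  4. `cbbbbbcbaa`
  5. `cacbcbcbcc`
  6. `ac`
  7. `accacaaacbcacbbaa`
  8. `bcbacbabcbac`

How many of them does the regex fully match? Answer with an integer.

1 → no match
2. `abbbbbcababb` → no match
3 → match
4. `cbbbbbcbaa` → no match
5. `cacbcbcbcc` → no match
6. `ac` → match
7 → no match
8. `bcbacbabcbac` → no match
Total matched: 2

2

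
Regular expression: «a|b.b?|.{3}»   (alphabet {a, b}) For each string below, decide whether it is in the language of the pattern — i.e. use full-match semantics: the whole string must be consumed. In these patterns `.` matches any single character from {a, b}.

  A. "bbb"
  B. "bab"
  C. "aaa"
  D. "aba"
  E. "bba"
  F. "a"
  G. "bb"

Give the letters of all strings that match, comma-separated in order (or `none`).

A, B, C, D, E, F, G

A. "bbb" → match
B. "bab" → match
C. "aaa" → match
D. "aba" → match
E. "bba" → match
F. "a" → match
G. "bb" → match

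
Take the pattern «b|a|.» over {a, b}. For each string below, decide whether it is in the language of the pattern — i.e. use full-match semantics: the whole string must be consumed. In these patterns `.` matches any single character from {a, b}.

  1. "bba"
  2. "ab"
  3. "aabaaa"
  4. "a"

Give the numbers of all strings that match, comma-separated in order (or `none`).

4

1. "bba" → no match
2. "ab" → no match
3. "aabaaa" → no match
4. "a" → match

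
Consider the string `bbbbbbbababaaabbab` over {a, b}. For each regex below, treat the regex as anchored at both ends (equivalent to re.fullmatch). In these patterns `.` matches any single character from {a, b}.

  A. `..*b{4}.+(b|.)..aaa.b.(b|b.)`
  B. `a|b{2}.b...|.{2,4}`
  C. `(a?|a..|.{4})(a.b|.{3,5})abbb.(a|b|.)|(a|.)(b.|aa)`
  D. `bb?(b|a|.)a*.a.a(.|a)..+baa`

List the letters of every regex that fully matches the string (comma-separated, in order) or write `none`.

A

A → match
B → no match
C → no match
D → no match — must end with `baa`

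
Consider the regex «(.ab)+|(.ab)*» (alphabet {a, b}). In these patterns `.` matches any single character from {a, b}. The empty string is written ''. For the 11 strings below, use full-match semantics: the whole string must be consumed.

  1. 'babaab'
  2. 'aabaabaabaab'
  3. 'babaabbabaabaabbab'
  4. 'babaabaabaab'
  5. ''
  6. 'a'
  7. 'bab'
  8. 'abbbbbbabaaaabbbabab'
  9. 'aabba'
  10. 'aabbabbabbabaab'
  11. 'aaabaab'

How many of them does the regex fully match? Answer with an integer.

7

1 → match
2 → match
3 → match
4 → match
5 → match
6 → no match
7 → match
8 → no match
9 → no match
10 → match
11 → no match
Total matched: 7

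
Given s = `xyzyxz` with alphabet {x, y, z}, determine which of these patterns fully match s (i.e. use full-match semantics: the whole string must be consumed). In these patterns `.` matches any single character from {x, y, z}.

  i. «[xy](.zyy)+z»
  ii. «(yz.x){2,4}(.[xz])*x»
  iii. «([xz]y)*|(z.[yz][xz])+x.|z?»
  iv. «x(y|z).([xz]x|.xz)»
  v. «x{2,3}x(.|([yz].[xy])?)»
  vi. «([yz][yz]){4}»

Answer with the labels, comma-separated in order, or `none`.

i → no match — must end with `zyyz`
ii → no match — must start with `yz`
iii → no match
iv → match
v → no match
vi → no match

iv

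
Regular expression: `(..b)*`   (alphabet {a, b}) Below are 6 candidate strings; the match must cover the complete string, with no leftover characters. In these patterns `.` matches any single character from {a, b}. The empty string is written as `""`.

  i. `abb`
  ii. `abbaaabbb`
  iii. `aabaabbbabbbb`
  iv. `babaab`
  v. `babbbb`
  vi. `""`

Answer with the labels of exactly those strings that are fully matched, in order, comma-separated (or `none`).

i. `abb` → match
ii. `abbaaabbb` → no match
iii → no match
iv. `babaab` → match
v. `babbbb` → match
vi. `""` → match

i, iv, v, vi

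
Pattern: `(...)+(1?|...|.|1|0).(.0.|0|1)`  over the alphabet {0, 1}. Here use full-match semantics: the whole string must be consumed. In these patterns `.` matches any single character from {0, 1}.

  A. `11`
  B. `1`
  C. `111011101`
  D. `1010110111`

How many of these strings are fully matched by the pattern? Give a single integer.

1

A → no match
B → no match
C → match
D → no match
Total matched: 1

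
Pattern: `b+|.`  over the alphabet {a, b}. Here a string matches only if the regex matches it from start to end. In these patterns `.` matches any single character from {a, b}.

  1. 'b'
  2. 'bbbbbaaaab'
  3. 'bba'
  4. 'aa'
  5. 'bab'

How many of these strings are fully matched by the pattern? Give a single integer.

1

1 → match
2 → no match
3 → no match
4 → no match
5 → no match
Total matched: 1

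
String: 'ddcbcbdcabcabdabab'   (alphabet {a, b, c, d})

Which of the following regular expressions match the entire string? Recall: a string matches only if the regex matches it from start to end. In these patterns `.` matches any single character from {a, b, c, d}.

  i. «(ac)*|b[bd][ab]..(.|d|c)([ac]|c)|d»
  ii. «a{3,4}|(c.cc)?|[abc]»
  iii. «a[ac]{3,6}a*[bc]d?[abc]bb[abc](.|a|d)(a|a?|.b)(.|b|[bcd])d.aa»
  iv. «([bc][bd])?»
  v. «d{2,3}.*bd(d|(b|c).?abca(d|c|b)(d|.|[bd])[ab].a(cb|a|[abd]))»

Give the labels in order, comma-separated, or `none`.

v

i → no match
ii → no match
iii → no match — must start with 'a'
iv → no match
v → match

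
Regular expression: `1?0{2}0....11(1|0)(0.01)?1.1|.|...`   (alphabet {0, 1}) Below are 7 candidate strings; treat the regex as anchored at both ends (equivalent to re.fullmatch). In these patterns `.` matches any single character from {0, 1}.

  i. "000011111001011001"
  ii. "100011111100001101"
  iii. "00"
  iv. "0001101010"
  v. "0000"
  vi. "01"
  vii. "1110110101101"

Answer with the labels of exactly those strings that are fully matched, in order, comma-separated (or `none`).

ii

i → no match
ii → match
iii → no match
iv → no match
v → no match
vi → no match
vii → no match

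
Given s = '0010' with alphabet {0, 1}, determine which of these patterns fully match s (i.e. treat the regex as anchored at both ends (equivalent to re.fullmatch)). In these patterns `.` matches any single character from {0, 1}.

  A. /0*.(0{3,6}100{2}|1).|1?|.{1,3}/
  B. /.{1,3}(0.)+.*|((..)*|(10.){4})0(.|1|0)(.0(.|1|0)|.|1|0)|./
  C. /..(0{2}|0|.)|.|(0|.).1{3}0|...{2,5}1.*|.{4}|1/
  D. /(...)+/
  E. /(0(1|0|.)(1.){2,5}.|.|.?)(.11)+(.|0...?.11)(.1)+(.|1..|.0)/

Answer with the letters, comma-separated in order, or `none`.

A → match
B → match
C → match
D → no match
E → no match

A, B, C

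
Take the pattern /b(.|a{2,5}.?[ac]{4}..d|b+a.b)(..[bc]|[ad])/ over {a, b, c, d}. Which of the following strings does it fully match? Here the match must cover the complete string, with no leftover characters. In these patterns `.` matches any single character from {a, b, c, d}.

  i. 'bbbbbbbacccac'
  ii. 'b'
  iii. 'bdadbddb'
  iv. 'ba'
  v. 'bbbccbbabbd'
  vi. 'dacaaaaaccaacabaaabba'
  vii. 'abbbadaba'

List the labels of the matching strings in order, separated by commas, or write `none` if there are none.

i → no match
ii → no match
iii → no match
iv → no match
v → no match
vi → no match — must start with 'b'
vii → no match — must start with 'b'

none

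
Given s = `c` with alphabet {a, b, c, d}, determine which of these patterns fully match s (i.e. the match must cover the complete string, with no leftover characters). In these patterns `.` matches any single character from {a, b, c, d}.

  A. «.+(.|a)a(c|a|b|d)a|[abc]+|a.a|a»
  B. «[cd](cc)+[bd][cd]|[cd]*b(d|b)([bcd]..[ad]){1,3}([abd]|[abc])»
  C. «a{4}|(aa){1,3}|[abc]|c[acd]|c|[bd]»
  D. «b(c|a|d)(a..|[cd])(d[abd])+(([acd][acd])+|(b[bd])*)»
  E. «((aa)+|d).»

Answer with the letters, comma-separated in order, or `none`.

A → match
B → no match
C → match
D → no match — must start with `b`
E → no match

A, C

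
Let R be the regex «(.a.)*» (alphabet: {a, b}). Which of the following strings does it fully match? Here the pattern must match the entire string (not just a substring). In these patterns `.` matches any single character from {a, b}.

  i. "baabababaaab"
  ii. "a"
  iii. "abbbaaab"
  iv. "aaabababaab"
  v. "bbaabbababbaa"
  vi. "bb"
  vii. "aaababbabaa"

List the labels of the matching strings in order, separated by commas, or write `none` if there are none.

none

i → no match
ii → no match
iii → no match
iv → no match
v → no match
vi → no match
vii → no match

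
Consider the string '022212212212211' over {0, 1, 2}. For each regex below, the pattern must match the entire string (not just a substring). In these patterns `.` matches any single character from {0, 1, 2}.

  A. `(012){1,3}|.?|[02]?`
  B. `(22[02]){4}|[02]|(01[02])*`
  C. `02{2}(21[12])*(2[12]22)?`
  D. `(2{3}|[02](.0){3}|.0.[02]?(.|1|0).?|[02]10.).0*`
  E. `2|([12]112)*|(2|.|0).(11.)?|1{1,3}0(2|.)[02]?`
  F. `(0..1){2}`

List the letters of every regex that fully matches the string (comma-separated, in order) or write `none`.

C

A → no match
B → no match
C → match
D → no match
E → no match
F → no match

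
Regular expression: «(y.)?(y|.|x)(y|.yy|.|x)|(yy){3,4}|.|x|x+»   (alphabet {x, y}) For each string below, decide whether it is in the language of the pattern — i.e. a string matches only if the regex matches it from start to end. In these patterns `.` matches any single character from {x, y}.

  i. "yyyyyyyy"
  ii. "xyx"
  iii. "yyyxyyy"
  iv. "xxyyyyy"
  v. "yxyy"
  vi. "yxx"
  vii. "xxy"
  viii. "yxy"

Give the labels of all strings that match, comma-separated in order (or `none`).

i → match
ii → no match
iii → no match
iv → no match
v → match
vi → no match
vii → no match
viii → no match

i, v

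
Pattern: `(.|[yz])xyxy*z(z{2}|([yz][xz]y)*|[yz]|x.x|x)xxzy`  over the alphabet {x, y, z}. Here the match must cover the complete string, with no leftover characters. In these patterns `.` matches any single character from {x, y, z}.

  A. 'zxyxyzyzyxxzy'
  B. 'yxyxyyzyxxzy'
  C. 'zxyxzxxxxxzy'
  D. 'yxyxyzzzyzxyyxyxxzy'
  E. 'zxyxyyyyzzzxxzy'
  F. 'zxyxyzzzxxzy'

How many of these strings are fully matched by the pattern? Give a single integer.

A → match
B. 'yxyxyyzyxxzy' → match
C. 'zxyxzxxxxxzy' → match
D → match
E → match
F. 'zxyxyzzzxxzy' → match
Total matched: 6

6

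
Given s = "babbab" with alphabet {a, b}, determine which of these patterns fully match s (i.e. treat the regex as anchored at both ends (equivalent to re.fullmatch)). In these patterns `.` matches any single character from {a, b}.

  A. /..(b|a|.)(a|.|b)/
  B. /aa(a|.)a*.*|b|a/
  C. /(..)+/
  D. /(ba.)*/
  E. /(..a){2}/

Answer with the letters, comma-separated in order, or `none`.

A → no match
B → no match
C → match
D → match
E → no match — must end with "a"

C, D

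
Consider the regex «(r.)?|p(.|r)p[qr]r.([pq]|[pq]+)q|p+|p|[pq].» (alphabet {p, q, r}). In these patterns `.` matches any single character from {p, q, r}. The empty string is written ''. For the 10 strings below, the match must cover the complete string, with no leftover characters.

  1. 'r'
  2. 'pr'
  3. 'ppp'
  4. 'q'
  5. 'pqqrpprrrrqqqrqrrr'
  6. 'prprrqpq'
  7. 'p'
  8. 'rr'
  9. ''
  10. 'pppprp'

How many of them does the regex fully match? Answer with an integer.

6

1. 'r' → no match
2. 'pr' → match
3. 'ppp' → match
4. 'q' → no match
5 → no match
6. 'prprrqpq' → match
7. 'p' → match
8. 'rr' → match
9. '' → match
10. 'pppprp' → no match
Total matched: 6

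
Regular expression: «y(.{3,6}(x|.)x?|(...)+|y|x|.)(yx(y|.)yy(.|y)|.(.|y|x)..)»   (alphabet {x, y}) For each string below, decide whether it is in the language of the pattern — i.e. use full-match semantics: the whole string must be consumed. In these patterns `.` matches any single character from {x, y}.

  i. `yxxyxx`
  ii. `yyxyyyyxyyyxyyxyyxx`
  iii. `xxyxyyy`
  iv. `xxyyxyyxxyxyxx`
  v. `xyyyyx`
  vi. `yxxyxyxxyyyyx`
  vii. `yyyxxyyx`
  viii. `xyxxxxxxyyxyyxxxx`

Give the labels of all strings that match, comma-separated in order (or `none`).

i → match
ii → no match
iii → no match — must start with `y`
iv → no match — must start with `y`
v → no match — must start with `y`
vi → no match
vii → match
viii → no match — must start with `y`

i, vii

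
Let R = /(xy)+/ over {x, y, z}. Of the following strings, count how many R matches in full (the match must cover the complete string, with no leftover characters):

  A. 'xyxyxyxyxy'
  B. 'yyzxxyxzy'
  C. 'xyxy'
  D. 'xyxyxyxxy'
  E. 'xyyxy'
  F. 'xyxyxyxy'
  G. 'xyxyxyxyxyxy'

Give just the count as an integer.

A. 'xyxyxyxyxy' → match
B. 'yyzxxyxzy' → no match — must start with 'xy'
C. 'xyxy' → match
D. 'xyxyxyxxy' → no match
E. 'xyyxy' → no match
F. 'xyxyxyxy' → match
G. 'xyxyxyxyxyxy' → match
Total matched: 4

4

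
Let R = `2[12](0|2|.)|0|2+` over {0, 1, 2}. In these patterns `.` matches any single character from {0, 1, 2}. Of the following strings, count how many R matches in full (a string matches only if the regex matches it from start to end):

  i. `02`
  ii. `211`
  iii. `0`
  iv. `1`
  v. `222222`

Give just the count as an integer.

i → no match
ii → match
iii → match
iv → no match
v → match
Total matched: 3

3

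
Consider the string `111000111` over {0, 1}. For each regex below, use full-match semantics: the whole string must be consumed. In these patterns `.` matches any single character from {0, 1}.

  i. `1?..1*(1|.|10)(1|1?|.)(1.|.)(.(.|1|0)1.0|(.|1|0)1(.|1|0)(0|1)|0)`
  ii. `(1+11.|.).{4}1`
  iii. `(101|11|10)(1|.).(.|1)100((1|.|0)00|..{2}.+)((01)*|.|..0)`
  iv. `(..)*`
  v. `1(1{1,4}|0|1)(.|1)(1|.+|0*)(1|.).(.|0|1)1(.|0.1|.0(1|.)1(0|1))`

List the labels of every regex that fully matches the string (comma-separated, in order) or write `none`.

i → match
ii → match
iii → no match
iv → no match
v → match

i, ii, v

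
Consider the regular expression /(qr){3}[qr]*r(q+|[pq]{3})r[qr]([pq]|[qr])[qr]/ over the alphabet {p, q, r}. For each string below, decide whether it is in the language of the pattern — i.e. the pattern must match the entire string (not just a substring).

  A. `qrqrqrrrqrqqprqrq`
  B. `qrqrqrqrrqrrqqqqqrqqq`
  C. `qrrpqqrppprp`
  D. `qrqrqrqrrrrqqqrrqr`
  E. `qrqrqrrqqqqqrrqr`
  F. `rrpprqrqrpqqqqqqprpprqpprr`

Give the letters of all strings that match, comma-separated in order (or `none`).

A, B, D, E

A → match
B → match
C → no match
D → match
E → match
F → no match — must start with `qr`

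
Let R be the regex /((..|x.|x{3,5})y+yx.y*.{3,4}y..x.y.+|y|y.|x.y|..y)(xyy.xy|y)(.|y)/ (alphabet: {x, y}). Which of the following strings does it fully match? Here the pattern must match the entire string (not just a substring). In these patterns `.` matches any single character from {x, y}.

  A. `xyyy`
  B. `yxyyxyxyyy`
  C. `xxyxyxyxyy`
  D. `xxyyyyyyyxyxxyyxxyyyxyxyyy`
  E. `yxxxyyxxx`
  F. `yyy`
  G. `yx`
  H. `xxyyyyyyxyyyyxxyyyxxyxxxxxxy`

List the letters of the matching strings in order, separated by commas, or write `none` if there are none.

A → no match
B → no match
C → no match
D → no match
E → no match
F → match
G → no match
H → no match

F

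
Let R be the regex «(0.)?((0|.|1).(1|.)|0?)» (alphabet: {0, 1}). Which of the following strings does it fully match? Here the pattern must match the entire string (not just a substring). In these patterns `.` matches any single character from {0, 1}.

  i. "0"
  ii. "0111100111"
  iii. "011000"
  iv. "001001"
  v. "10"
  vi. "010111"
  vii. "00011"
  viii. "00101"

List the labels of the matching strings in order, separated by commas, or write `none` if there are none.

i, vii, viii

i → match
ii → no match
iii → no match
iv → no match
v → no match
vi → no match
vii → match
viii → match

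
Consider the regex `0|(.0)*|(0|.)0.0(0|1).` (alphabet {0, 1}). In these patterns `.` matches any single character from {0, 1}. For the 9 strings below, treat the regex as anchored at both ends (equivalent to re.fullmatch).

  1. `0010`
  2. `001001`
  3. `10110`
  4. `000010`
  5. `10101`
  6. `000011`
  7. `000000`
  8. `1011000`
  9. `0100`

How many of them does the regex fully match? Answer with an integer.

5

1 → match
2 → match
3 → no match
4 → match
5 → no match
6 → match
7 → match
8 → no match
9 → no match
Total matched: 5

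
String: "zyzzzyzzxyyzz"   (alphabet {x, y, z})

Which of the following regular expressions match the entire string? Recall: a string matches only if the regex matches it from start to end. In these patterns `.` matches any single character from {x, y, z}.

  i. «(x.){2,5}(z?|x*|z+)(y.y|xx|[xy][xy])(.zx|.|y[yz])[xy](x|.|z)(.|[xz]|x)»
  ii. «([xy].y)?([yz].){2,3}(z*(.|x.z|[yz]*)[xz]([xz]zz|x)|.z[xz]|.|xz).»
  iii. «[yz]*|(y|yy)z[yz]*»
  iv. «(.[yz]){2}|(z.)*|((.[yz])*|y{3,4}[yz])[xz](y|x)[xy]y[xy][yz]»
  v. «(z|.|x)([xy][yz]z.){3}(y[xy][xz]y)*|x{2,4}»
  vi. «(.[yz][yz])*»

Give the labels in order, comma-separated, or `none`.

i → no match — must start with "x"
ii → no match
iii → no match
iv → no match
v → match
vi → no match

v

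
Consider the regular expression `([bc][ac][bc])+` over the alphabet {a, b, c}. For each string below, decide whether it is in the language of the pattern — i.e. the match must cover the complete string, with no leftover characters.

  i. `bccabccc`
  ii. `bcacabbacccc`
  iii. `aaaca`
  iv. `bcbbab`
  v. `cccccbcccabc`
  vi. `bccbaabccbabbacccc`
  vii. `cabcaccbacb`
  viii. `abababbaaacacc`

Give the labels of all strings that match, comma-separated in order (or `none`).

i → no match
ii → no match
iii → no match
iv → match
v → no match
vi → no match
vii → no match
viii → no match

iv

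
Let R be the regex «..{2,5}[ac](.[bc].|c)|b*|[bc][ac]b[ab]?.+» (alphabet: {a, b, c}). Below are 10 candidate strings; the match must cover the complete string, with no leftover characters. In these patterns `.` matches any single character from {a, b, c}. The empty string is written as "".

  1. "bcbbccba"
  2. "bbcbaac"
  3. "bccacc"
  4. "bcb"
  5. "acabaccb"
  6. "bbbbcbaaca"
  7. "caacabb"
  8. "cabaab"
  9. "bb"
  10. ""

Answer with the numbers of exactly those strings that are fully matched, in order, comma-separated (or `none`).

1. "bcbbccba" → match
2. "bbcbaac" → match
3. "bccacc" → match
4. "bcb" → no match
5. "acabaccb" → match
6. "bbbbcbaaca" → match
7. "caacabb" → match
8. "cabaab" → match
9. "bb" → match
10. "" → match

1, 2, 3, 5, 6, 7, 8, 9, 10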